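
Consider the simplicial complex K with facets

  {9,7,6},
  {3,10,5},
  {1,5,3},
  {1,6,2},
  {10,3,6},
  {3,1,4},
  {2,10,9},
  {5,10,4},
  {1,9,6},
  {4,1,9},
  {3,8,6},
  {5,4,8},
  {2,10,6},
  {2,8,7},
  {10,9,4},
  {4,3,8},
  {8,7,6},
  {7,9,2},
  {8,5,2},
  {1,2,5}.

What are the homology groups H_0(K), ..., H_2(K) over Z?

H_0 ≅ Z,  H_1 ≅ Z × Z/2,  H_2 = 0.

Order the vertices as 1 < 2 < 3 < 4 < 5 < 6 < 7 < 8 < 9 < 10. Listing each simplex with vertices in this order, K has dimension 2 with simplices:

  0-simplices (10): [1], [2], [3], [4], [5], [6], [7], [8], [9], [10]
  1-simplices (30): (30 of them)
  2-simplices (20): (20 of them)

so the chain groups are C_0 ≅ Z^10, C_1 ≅ Z^30, C_2 ≅ Z^20.

Boundary ∂_1: C_1 → C_0 is given by ∂[p,q] = [q] − [p].
This gives a 10×30 integer matrix of rank 9; reducing to Smith normal form yields diagonal entries (1,1,1,1,1,1,1,1,1).

∂_2: C_2 → C_1 sends each 2-simplex [p,q,r] to [q,r] − [p,r] + [p,q]. For instance
  ∂[2,9,10] = [9,10] − [2,10] + [2,9],
  ∂[1,2,5] = [2,5] − [1,5] + [1,2].
This gives a 30×20 integer matrix of rank 20; reducing to Smith normal form yields diagonal entries (1,1,1,1,1,1,1,1,1,1,1,1,1,1,1,1,1,1,1,2).

Computing H_k = (kernel of ∂_k) / (image of ∂_{k+1}):

  H_0: rank C_0 − rank ∂_1 = 10 − 9 = 1, and the invariant factors of ∂_1 are all 1, so H_0 ≅ Z.
  H_1: rank ker ∂_1 − rank ∂_2 = (30 − 9) − 20 = 1, and ∂_2 has invariant factor 2 > 1, so H_1 ≅ Z × Z/2.
  H_2: rank ker ∂_2 − rank ∂_3 = (20 − 20) − 0 = 0, and there is no ∂_3, so H_2 ≅ 0.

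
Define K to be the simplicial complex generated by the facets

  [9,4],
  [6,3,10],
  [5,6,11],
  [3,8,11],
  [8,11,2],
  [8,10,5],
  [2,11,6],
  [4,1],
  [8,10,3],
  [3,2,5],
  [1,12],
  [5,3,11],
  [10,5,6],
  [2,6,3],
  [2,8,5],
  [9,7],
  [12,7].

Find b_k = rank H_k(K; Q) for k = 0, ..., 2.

Fix the vertex order 1 < 2 < 3 < 4 < 5 < 6 < 7 < 8 < 9 < 10 < 11 < 12 and write every simplex with vertices in increasing order. Then dim K = 2 and the simplices of K are:

  0-simplices (12): [1], [2], [3], [4], [5], [6], [7], [8], [9], [10], [11], [12]
  1-simplices (23): (23 of them)
  2-simplices (12): [2,3,5], [2,3,6], [2,5,8], [2,6,11], [2,8,11], [3,5,11], [3,6,10], [3,8,10], [3,8,11], [5,6,10], [5,6,11], [5,8,10]

Hence C_0 ≅ Z^12, C_1 ≅ Z^23, C_2 ≅ Z^12.

The boundary map ∂_1: C_1 → C_0 maps an edge to its endpoints' difference, ∂[p,q] = q − p. For instance
  ∂[2,5] = [5] − [2].
The resulting 12×23 matrix has rank 10, and its Smith normal form has invariant factors (1,1,1,1,1,1,1,1,1,1).

The boundary map ∂_2: C_2 → C_1 maps a triangle to the signed sum of its edges. For instance
  ∂[3,8,11] = [8,11] − [3,11] + [3,8],
  ∂[5,6,10] = [6,10] − [5,10] + [5,6].
The resulting 23×12 matrix has rank 12, and its Smith normal form has invariant factors (1,1,1,1,1,1,1,1,1,1,1,2).

Now H_k = ker ∂_k / im ∂_{k+1}, so:

  H_0: rank C_0 − rank ∂_1 = 12 − 10 = 2, and the invariant factors of ∂_1 are all 1, so H_0 ≅ Z^2.
  H_1: rank ker ∂_1 − rank ∂_2 = (23 − 10) − 12 = 1, and ∂_2 has invariant factor 2 > 1, so H_1 ≅ Z ⊕ Z_2.
  H_2: rank ker ∂_2 − rank ∂_3 = (12 − 12) − 0 = 0, and there is no ∂_3, so H_2 ≅ 0.

Hence the Betti numbers are b_0 = 2, b_1 = 1, b_2 = 0.

b_0 = 2, b_1 = 1, b_2 = 0.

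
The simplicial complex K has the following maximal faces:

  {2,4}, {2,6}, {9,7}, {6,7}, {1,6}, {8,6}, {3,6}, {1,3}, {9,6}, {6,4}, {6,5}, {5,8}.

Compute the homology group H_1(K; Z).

H_1 = Z^4.

Order the vertices as 1 < 2 < 3 < 4 < 5 < 6 < 7 < 8 < 9. Listing each simplex with vertices in this order, K has dimension 1 with simplices:

  0-simplices (9): [1], [2], [3], [4], [5], [6], [7], [8], [9]
  1-simplices (12): [1,3], [1,6], [2,4], [2,6], [3,6], [4,6], [5,6], [5,8], [6,7], [6,8], [6,9], [7,9]

so the chain groups are C_0 ≅ Z^9, C_1 ≅ Z^12.

Boundary ∂_1: C_1 → C_0 maps an edge to its endpoints' difference, ∂[p,q] = q − p. For instance
  ∂[1,6] = [6] − [1].
The resulting 9×12 matrix has rank 8, and its Smith normal form has invariant factors (1,1,1,1,1,1,1,1).

Now H_k = ker ∂_k / im ∂_{k+1}, so:

  H_1: rank ker ∂_1 − rank ∂_2 = (12 − 8) − 0 = 4, and there is no ∂_2, so H_1 = Z^4.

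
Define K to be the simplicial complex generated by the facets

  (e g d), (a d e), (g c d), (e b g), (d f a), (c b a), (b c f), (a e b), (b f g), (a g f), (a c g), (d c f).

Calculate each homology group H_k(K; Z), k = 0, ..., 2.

We work with the vertex ordering a < b < c < d < e < f < g. The simplices of K, each written with vertices in increasing order, are:

  0-simplices (7): a, b, c, d, e, f, g
  1-simplices (18): ab, ac, ad, ae, af, ag, bc, be, bf, bg, cd, cf, cg, de, df, dg, eg, fg
  2-simplices (12): abc, abe, acg, ade, adf, afg, bcf, beg, bfg, cdf, cdg, deg

so the chain groups are C_0 ≅ Z^7, C_1 ≅ Z^18, C_2 ≅ Z^12.

The boundary map ∂_1: C_1 → C_0 is given by ∂[p,q] = [q] − [p].
As a 7×18 matrix over Z this has rank 6, with invariant factors (1,1,1,1,1,1).

The boundary map ∂_2: C_2 → C_1 sends each 2-simplex [p,q,r] to [q,r] − [p,r] + [p,q]. For instance
  ∂abe = be − ae + ab,
  ∂beg = eg − bg + be.
The 18×12 boundary matrix has rank 12 and Smith normal form diag(1,1,1,1,1,1,1,1,1,1,1,2).

From H_k ≅ ker(∂_k) / im(∂_{k+1}) we obtain:

  H_0: rank C_0 − rank ∂_1 = 7 − 6 = 1, and the invariant factors of ∂_1 are all 1, so H_0 = Z.
  H_1: rank ker ∂_1 − rank ∂_2 = (18 − 6) − 12 = 0, and ∂_2 has invariant factor 2 > 1, so H_1 = Z/2.
  H_2: rank ker ∂_2 − rank ∂_3 = (12 − 12) − 0 = 0, and there is no ∂_3, so H_2 = 0.

H_0 ≅ Z,  H_1 ≅ Z/2,  H_2 = 0.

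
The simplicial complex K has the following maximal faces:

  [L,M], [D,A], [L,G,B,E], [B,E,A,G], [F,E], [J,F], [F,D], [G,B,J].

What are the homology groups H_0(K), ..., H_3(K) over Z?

K has 9 vertices, 16 edges, 8 triangles, 2 3-simplices.
rank ∂_0 = 0, rank ∂_1 = 8 ⇒ b_0 = 9 − 0 − 8 = 1; all invariant factors of ∂_1 are 1 so no torsion. So H_0 = Z.
rank ∂_1 = 8, rank ∂_2 = 6 ⇒ b_1 = 16 − 8 − 6 = 2; all invariant factors of ∂_2 are 1 so no torsion. So H_1 = Z^2.
rank ∂_2 = 6, rank ∂_3 = 2 ⇒ b_2 = 8 − 6 − 2 = 0; all invariant factors of ∂_3 are 1 so no torsion. So H_2 = 0.
rank ∂_3 = 2, rank ∂_4 = 0 ⇒ b_3 = 2 − 2 − 0 = 0. So H_3 = 0.

H_0 ≅ Z,  H_1 ≅ Z^2,  H_2 = 0,  H_3 = 0.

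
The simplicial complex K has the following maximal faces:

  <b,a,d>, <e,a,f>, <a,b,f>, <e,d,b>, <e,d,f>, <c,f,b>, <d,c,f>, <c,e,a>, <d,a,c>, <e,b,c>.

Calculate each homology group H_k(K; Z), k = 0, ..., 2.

H_0 ≅ Z,  H_1 ≅ Z/2,  H_2 = 0.

Fix the vertex order a < b < c < d < e < f and write every simplex with vertices in increasing order. Then dim K = 2 and the simplices of K are:

  0-simplices (6): a, b, c, d, e, f
  1-simplices (15): ab, ac, ad, ae, af, bc, bd, be, bf, cd, ce, cf, de, df, ef
  2-simplices (10): abd, abf, acd, ace, aef, bce, bcf, bde, cdf, def

Hence C_0 ≅ Z^6, C_1 ≅ Z^15, C_2 ≅ Z^10.

∂_1: C_1 → C_0 sends each edge [p,q] (with p < q) to q − p. For instance
  ∂ef = f − e.
This gives a 6×15 integer matrix of rank 5; reducing to Smith normal form yields diagonal entries (1,1,1,1,1).

The boundary map ∂_2: C_2 → C_1 sends each 2-simplex [p,q,r] to [q,r] − [p,r] + [p,q]. For instance
  ∂bce = ce − be + bc,
  ∂ace = ce − ae + ac.
The resulting 15×10 matrix has rank 10, and its Smith normal form has invariant factors (1,1,1,1,1,1,1,1,1,2).

From H_k ≅ ker(∂_k) / im(∂_{k+1}) we obtain:

  H_0: rank C_0 − rank ∂_1 = 6 − 5 = 1, and the invariant factors of ∂_1 are all 1, so H_0 = Z.
  H_1: rank ker ∂_1 − rank ∂_2 = (15 − 5) − 10 = 0, and ∂_2 has invariant factor 2 > 1, so H_1 = Z/2.
  H_2: rank ker ∂_2 − rank ∂_3 = (10 − 10) − 0 = 0, and there is no ∂_3, so H_2 = 0.

As a check, the Euler characteristic is 6 − 15 + 10 = 1, which agrees with 1 − 0 + 0 = 1.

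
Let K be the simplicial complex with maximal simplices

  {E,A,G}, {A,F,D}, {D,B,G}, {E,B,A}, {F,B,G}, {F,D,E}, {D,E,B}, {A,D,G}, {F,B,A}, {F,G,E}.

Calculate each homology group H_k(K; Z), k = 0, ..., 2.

We work with the vertex ordering A < B < D < E < F < G. The simplices of K, each written with vertices in increasing order, are:

  0-simplices (6): A, B, D, E, F, G
  1-simplices (15): AB, AD, AE, AF, AG, BD, BE, BF, BG, DE, DF, DG, EF, EG, FG
  2-simplices (10): ABE, ABF, ADF, ADG, AEG, BDE, BDG, BFG, DEF, EFG

Hence C_0 ≅ Z^6, C_1 ≅ Z^15, C_2 ≅ Z^10.

Boundary ∂_1: C_1 → C_0 maps an edge to its endpoints' difference, ∂[p,q] = q − p. For instance
  ∂AE = E − A.
The 6×15 boundary matrix has rank 5 and Smith normal form diag(1,1,1,1,1).

Boundary ∂_2: C_2 → C_1 maps a triangle to the signed sum of its edges. For instance
  ∂EFG = FG − EG + EF,
  ∂BDG = DG − BG + BD.
As a 15×10 matrix over Z this has rank 10, with invariant factors (1,1,1,1,1,1,1,1,1,2).

Now H_k = ker ∂_k / im ∂_{k+1}, so:

  H_0: rank C_0 − rank ∂_1 = 6 − 5 = 1, and the invariant factors of ∂_1 are all 1, so H_0 = Z.
  H_1: rank ker ∂_1 − rank ∂_2 = (15 − 5) − 10 = 0, and ∂_2 has invariant factor 2 > 1, so H_1 = Z_2.
  H_2: rank ker ∂_2 − rank ∂_3 = (10 − 10) − 0 = 0, and there is no ∂_3, so H_2 = 0.

H_0 = Z,  H_1 = Z_2,  H_2 = 0.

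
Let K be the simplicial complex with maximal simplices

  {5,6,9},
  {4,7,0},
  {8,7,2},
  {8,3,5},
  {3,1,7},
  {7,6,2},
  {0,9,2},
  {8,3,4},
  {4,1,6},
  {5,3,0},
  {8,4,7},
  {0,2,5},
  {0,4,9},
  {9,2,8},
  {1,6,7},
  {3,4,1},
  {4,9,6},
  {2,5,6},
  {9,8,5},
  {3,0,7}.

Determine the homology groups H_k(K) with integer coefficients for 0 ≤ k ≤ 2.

H_0 = Z,  H_1 = Z ⊕ Z/2Z,  H_2 = 0.

K has 10 vertices, 30 edges, 20 triangles.
rank ∂_0 = 0, rank ∂_1 = 9 ⇒ b_0 = 10 − 0 − 9 = 1; all invariant factors of ∂_1 are 1 so no torsion. So H_0 = Z.
rank ∂_1 = 9, rank ∂_2 = 20 ⇒ b_1 = 30 − 9 − 20 = 1; ∂_2 has invariant factor(s) [2] giving torsion. So H_1 = Z ⊕ Z/2Z.
rank ∂_2 = 20, rank ∂_3 = 0 ⇒ b_2 = 20 − 20 − 0 = 0. So H_2 = 0.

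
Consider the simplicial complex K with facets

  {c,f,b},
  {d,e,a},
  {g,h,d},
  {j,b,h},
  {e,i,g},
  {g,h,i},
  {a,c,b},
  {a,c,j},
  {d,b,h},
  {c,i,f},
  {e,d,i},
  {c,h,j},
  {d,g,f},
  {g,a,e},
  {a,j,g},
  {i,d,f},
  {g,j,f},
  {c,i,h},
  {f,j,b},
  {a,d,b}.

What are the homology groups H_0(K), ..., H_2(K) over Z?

H_0 = Z,  H_1 = Z ⊕ Z_2,  H_2 = 0.

Order the vertices as a < b < c < d < e < f < g < h < i < j. Listing each simplex with vertices in this order, K has dimension 2 with simplices:

  0-simplices (10): a, b, c, d, e, f, g, h, i, j
  1-simplices (30): ab, ac, ad, ae, ag, aj, bc, bd, bf, bh, bj, cf, ch, ci, cj, de, df, dg, dh, di, eg, ei, fg, fi, fj, gh, gi, gj, hi, hj
  2-simplices (20): abc, abd, acj, ade, aeg, agj, bcf, bdh, bfj, bhj, cfi, chi, chj, dei, dfg, dfi, dgh, egi, fgj, ghi

giving chain groups C_0 ≅ Z^10, C_1 ≅ Z^30, C_2 ≅ Z^20.

∂_1: C_1 → C_0 maps an edge to its endpoints' difference, ∂[p,q] = q − p. For instance
  ∂bj = j − b.
The 10×30 boundary matrix has rank 9 and Smith normal form diag(1,1,1,1,1,1,1,1,1).

The boundary map ∂_2: C_2 → C_1 sends each 2-simplex [p,q,r] to [q,r] − [p,r] + [p,q]. For instance
  ∂bdh = dh − bh + bd,
  ∂ghi = hi − gi + gh.
This gives a 30×20 integer matrix of rank 20; reducing to Smith normal form yields diagonal entries (1,1,1,1,1,1,1,1,1,1,1,1,1,1,1,1,1,1,1,2).

Reading off H_k = ker ∂_k / im ∂_{k+1}:

  H_0: rank C_0 − rank ∂_1 = 10 − 9 = 1, and the invariant factors of ∂_1 are all 1, so H_0 = Z.
  H_1: rank ker ∂_1 − rank ∂_2 = (30 − 9) − 20 = 1, and ∂_2 has invariant factor 2 > 1, so H_1 = Z ⊕ Z_2.
  H_2: rank ker ∂_2 − rank ∂_3 = (20 − 20) − 0 = 0, and there is no ∂_3, so H_2 = 0.

(K is a triangulation of the Klein bottle.)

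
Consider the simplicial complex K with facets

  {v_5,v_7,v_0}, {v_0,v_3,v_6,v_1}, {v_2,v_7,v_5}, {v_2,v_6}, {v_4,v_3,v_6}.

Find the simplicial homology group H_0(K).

We work with the vertex ordering v_0 < v_1 < v_2 < v_3 < v_4 < v_5 < v_6 < v_7. The simplices of K, each written with vertices in increasing order, are:

  0-simplices (8): [v_0], [v_1], [v_2], [v_3], [v_4], [v_5], [v_6], [v_7]
  1-simplices (14): [v_0,v_1], [v_0,v_3], [v_0,v_5], [v_0,v_6], [v_0,v_7], [v_1,v_3], [v_1,v_6], [v_2,v_5], [v_2,v_6], [v_2,v_7], [v_3,v_4], [v_3,v_6], [v_4,v_6], [v_5,v_7]
  2-simplices (7): [v_0,v_1,v_3], [v_0,v_1,v_6], [v_0,v_3,v_6], [v_0,v_5,v_7], [v_1,v_3,v_6], [v_2,v_5,v_7], [v_3,v_4,v_6]
  3-simplices (1): [v_0,v_1,v_3,v_6]

giving chain groups C_0 ≅ Z^8, C_1 ≅ Z^14, C_2 ≅ Z^7, C_3 ≅ Z^1.

The boundary map ∂_1: C_1 → C_0 is given by ∂[p,q] = [q] − [p]. For instance
  ∂[v_2,v_6] = [v_6] − [v_2].
The resulting 8×14 matrix has rank 7, and its Smith normal form has invariant factors (1,1,1,1,1,1,1).

The boundary map ∂_2: C_2 → C_1 acts by ∂[p,q,r] = [q,r] − [p,r] + [p,q]. For instance
  ∂[v_0,v_5,v_7] = [v_5,v_7] − [v_0,v_7] + [v_0,v_5],
  ∂[v_1,v_3,v_6] = [v_3,v_6] − [v_1,v_6] + [v_1,v_3].
As a 14×7 matrix over Z this has rank 6, with invariant factors (1,1,1,1,1,1).

∂_3: C_3 → C_2 sends each 3-simplex σ to the alternating sum Σ_i (−1)^i (σ with its i-th vertex removed). For instance
  ∂[v_0,v_1,v_3,v_6] = [v_1,v_3,v_6] − [v_0,v_3,v_6] + [v_0,v_1,v_6] − [v_0,v_1,v_3].
The 7×1 boundary matrix has rank 1 and Smith normal form diag(1).

Reading off H_k = ker ∂_k / im ∂_{k+1}:

  H_0: rank C_0 − rank ∂_1 = 8 − 7 = 1, and the invariant factors of ∂_1 are all 1, so H_0 = Z.

H_0 = Z.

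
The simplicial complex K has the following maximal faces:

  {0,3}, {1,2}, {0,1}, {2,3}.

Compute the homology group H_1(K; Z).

We work with the vertex ordering 0 < 1 < 2 < 3. The simplices of K, each written with vertices in increasing order, are:

  0-simplices (4): [0], [1], [2], [3]
  1-simplices (4): [0,1], [0,3], [1,2], [2,3]

Hence C_0 ≅ Z^4, C_1 ≅ Z^4.

The boundary map ∂_1: C_1 → C_0 is given by ∂[p,q] = [q] − [p]. For instance
  ∂[0,1] = [1] − [0].
As a 4×4 matrix over Z this has rank 3, with invariant factors (1,1,1).

Reading off H_k = ker ∂_k / im ∂_{k+1}:

  H_1: rank ker ∂_1 − rank ∂_2 = (4 − 3) − 0 = 1, and there is no ∂_2, so H_1 = Z.

H_1 = Z.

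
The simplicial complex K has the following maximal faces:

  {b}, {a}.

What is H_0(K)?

Order the vertices as a < b. Listing each simplex with vertices in this order, K has dimension 0 with simplices:

  0-simplices (2): a, b

giving chain groups C_0 ≅ Z^2.

From H_k ≅ ker(∂_k) / im(∂_{k+1}) we obtain:

  H_0: rank C_0 − rank ∂_1 = 2 − 0 = 2, and there is no ∂_1, so H_0 = Z^2.

(K is a triangulation of a set of 2 points.)

H_0 = Z^2.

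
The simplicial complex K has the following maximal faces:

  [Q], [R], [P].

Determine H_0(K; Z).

H_0 ≅ Z^3.

K has 3 vertices.
rank ∂_0 = 0, rank ∂_1 = 0 ⇒ b_0 = 3 − 0 − 0 = 3. So H_0 ≅ Z^3.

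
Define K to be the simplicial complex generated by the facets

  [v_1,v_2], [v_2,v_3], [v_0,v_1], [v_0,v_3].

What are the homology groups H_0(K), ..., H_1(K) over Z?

H_0 ≅ Z,  H_1 ≅ Z.

Order the vertices as v_0 < v_1 < v_2 < v_3. Listing each simplex with vertices in this order, K has dimension 1 with simplices:

  0-simplices (4): [v_0], [v_1], [v_2], [v_3]
  1-simplices (4): [v_0,v_1], [v_0,v_3], [v_1,v_2], [v_2,v_3]

giving chain groups C_0 ≅ Z^4, C_1 ≅ Z^4.

The boundary map ∂_1: C_1 → C_0 is given by ∂[p,q] = [q] − [p]. For instance
  ∂[v_0,v_1] = [v_1] − [v_0].
The 4×4 boundary matrix has rank 3 and Smith normal form diag(1,1,1).

Computing H_k = (kernel of ∂_k) / (image of ∂_{k+1}):

  H_0: rank C_0 − rank ∂_1 = 4 − 3 = 1, and the invariant factors of ∂_1 are all 1, so H_0 = Z.
  H_1: rank ker ∂_1 − rank ∂_2 = (4 − 3) − 0 = 1, and there is no ∂_2, so H_1 = Z.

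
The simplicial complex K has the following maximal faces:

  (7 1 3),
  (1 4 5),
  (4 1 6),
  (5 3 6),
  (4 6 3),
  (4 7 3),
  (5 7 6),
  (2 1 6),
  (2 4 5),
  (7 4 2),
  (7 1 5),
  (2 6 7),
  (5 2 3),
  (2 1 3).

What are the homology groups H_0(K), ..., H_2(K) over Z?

Fix the vertex order 1 < 2 < 3 < 4 < 5 < 6 < 7 and write every simplex with vertices in increasing order. Then dim K = 2 and the simplices of K are:

  0-simplices (7): [1], [2], [3], [4], [5], [6], [7]
  1-simplices (21): [1,2], [1,3], [1,4], [1,5], [1,6], [1,7], [2,3], [2,4], [2,5], [2,6], [2,7], [3,4], [3,5], [3,6], [3,7], [4,5], [4,6], [4,7], [5,6], [5,7], [6,7]
  2-simplices (14): [1,2,3], [1,2,6], [1,3,7], [1,4,5], [1,4,6], [1,5,7], [2,3,5], [2,4,5], [2,4,7], [2,6,7], [3,4,6], [3,4,7], [3,5,6], [5,6,7]

so the chain groups are C_0 ≅ Z^7, C_1 ≅ Z^21, C_2 ≅ Z^14.

The boundary map ∂_1: C_1 → C_0 maps an edge to its endpoints' difference, ∂[p,q] = q − p. For instance
  ∂[2,3] = [3] − [2].
This gives a 7×21 integer matrix of rank 6; reducing to Smith normal form yields diagonal entries (1,1,1,1,1,1).

Boundary ∂_2: C_2 → C_1 maps a triangle to the signed sum of its edges. For instance
  ∂[3,5,6] = [5,6] − [3,6] + [3,5],
  ∂[1,3,7] = [3,7] − [1,7] + [1,3].
The resulting 21×14 matrix has rank 13, and its Smith normal form has invariant factors (1,1,1,1,1,1,1,1,1,1,1,1,1).

Now H_k = ker ∂_k / im ∂_{k+1}, so:

  H_0: rank C_0 − rank ∂_1 = 7 − 6 = 1, and the invariant factors of ∂_1 are all 1, so H_0 = Z.
  H_1: rank ker ∂_1 − rank ∂_2 = (21 − 6) − 13 = 2, and the invariant factors of ∂_2 are all 1, so H_1 = Z^2.
  H_2: rank ker ∂_2 − rank ∂_3 = (14 − 13) − 0 = 1, and there is no ∂_3, so H_2 = Z.

(K is a triangulation of the torus T^2.)

H_0 = Z,  H_1 = Z^2,  H_2 = Z.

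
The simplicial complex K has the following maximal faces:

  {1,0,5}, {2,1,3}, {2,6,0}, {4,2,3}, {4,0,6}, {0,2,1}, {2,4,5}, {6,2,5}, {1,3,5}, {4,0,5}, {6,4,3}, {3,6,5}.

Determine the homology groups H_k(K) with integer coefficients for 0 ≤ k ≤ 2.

K has 7 vertices, 18 edges, 12 triangles.
rank ∂_0 = 0, rank ∂_1 = 6 ⇒ b_0 = 7 − 0 − 6 = 1; all invariant factors of ∂_1 are 1 so no torsion. So H_0 ≅ Z.
rank ∂_1 = 6, rank ∂_2 = 12 ⇒ b_1 = 18 − 6 − 12 = 0; ∂_2 has invariant factor(s) [2] giving torsion. So H_1 ≅ Z/2.
rank ∂_2 = 12, rank ∂_3 = 0 ⇒ b_2 = 12 − 12 − 0 = 0. So H_2 ≅ 0.

H_0 ≅ Z,  H_1 ≅ Z/2,  H_2 = 0.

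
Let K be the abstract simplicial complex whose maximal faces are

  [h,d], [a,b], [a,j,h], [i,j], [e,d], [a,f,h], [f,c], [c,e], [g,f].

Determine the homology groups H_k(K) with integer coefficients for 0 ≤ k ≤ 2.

H_0 ≅ Z,  H_1 ≅ Z,  H_2 = 0.

Fix the vertex order a < b < c < d < e < f < g < h < i < j and write every simplex with vertices in increasing order. Then dim K = 2 and the simplices of K are:

  0-simplices (10): a, b, c, d, e, f, g, h, i, j
  1-simplices (12): ab, af, ah, aj, ce, cf, de, dh, fg, fh, hj, ij
  2-simplices (2): afh, ahj

so the chain groups are C_0 ≅ Z^10, C_1 ≅ Z^12, C_2 ≅ Z^2.

The boundary map ∂_1: C_1 → C_0 sends each edge [p,q] (with p < q) to q − p. For instance
  ∂de = e − d.
This gives a 10×12 integer matrix of rank 9; reducing to Smith normal form yields diagonal entries (1,1,1,1,1,1,1,1,1).

∂_2: C_2 → C_1 acts by ∂[p,q,r] = [q,r] − [p,r] + [p,q]. For instance
  ∂afh = fh − ah + af,
  ∂ahj = hj − aj + ah.
The 12×2 boundary matrix has rank 2 and Smith normal form diag(1,1).

Reading off H_k = ker ∂_k / im ∂_{k+1}:

  H_0: rank C_0 − rank ∂_1 = 10 − 9 = 1, and the invariant factors of ∂_1 are all 1, so H_0 ≅ Z.
  H_1: rank ker ∂_1 − rank ∂_2 = (12 − 9) − 2 = 1, and the invariant factors of ∂_2 are all 1, so H_1 ≅ Z.
  H_2: rank ker ∂_2 − rank ∂_3 = (2 − 2) − 0 = 0, and there is no ∂_3, so H_2 ≅ 0.

As a check, the Euler characteristic is 10 − 12 + 2 = 0, which agrees with 1 − 1 + 0 = 0.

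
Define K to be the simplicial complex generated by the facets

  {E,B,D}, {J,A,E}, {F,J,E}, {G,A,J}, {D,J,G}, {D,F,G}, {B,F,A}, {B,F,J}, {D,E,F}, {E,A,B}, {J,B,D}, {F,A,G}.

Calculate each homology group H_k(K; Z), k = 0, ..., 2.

We work with the vertex ordering A < B < D < E < F < G < J. The simplices of K, each written with vertices in increasing order, are:

  0-simplices (7): A, B, D, E, F, G, J
  1-simplices (18): AB, AE, AF, AG, AJ, BD, BE, BF, BJ, DE, DF, DG, DJ, EF, EJ, FG, FJ, GJ
  2-simplices (12): ABE, ABF, AEJ, AFG, AGJ, BDE, BDJ, BFJ, DEF, DFG, DGJ, EFJ

so the chain groups are C_0 ≅ Z^7, C_1 ≅ Z^18, C_2 ≅ Z^12.

Boundary ∂_1: C_1 → C_0 maps an edge to its endpoints' difference, ∂[p,q] = q − p. For instance
  ∂BJ = J − B.
The resulting 7×18 matrix has rank 6, and its Smith normal form has invariant factors (1,1,1,1,1,1).

Boundary ∂_2: C_2 → C_1 acts by ∂[p,q,r] = [q,r] − [p,r] + [p,q]. For instance
  ∂ABF = BF − AF + AB,
  ∂EFJ = FJ − EJ + EF.
The 18×12 boundary matrix has rank 12 and Smith normal form diag(1,1,1,1,1,1,1,1,1,1,1,2).

Computing H_k = (kernel of ∂_k) / (image of ∂_{k+1}):

  H_0: rank C_0 − rank ∂_1 = 7 − 6 = 1, and the invariant factors of ∂_1 are all 1, so H_0 ≅ Z.
  H_1: rank ker ∂_1 − rank ∂_2 = (18 − 6) − 12 = 0, and ∂_2 has invariant factor 2 > 1, so H_1 ≅ Z/2Z.
  H_2: rank ker ∂_2 − rank ∂_3 = (12 − 12) − 0 = 0, and there is no ∂_3, so H_2 ≅ 0.

As a check, the Euler characteristic is 7 − 18 + 12 = 1, which agrees with 1 − 0 + 0 = 1.
(K is a triangulation of the real projective plane RP^2.)

H_0 ≅ Z,  H_1 ≅ Z/2Z,  H_2 = 0.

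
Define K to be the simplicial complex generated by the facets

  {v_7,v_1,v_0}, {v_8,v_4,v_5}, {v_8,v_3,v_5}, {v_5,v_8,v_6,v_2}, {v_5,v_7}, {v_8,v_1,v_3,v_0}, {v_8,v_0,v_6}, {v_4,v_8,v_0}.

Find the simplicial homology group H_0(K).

Take the total order v_0 < v_1 < v_2 < v_3 < v_4 < v_5 < v_6 < v_7 < v_8 on the vertex set. Then K (dimension 3) consists of the simplices:

  0-simplices (9): [v_0], [v_1], [v_2], [v_3], [v_4], [v_5], [v_6], [v_7], [v_8]
  1-simplices (20): (20 of them)
  2-simplices (13): (13 of them)
  3-simplices (2): [v_0,v_1,v_3,v_8], [v_2,v_5,v_6,v_8]

so the chain groups are C_0 ≅ Z^9, C_1 ≅ Z^20, C_2 ≅ Z^13, C_3 ≅ Z^2.

The boundary map ∂_1: C_1 → C_0 is given by ∂[p,q] = [q] − [p]. For instance
  ∂[v_5,v_7] = [v_7] − [v_5].
The 9×20 boundary matrix has rank 8 and Smith normal form diag(1,1,1,1,1,1,1,1).

The boundary map ∂_2: C_2 → C_1 maps a triangle to the signed sum of its edges. For instance
  ∂[v_2,v_5,v_8] = [v_5,v_8] − [v_2,v_8] + [v_2,v_5],
  ∂[v_1,v_3,v_8] = [v_3,v_8] − [v_1,v_8] + [v_1,v_3].
This gives a 20×13 integer matrix of rank 11; reducing to Smith normal form yields diagonal entries (1,1,1,1,1,1,1,1,1,1,1).

Boundary ∂_3: C_3 → C_2 sends each 3-simplex σ to the alternating sum Σ_i (−1)^i (σ with its i-th vertex removed). For instance
  ∂[v_0,v_1,v_3,v_8] = [v_1,v_3,v_8] − [v_0,v_3,v_8] + [v_0,v_1,v_8] − [v_0,v_1,v_3],
  ∂[v_2,v_5,v_6,v_8] = [v_5,v_6,v_8] − [v_2,v_6,v_8] + [v_2,v_5,v_8] − [v_2,v_5,v_6].
As a 13×2 matrix over Z this has rank 2, with invariant factors (1,1).

Computing H_k = (kernel of ∂_k) / (image of ∂_{k+1}):

  H_0: rank C_0 − rank ∂_1 = 9 − 8 = 1, and the invariant factors of ∂_1 are all 1, so H_0 = Z.

H_0 ≅ Z.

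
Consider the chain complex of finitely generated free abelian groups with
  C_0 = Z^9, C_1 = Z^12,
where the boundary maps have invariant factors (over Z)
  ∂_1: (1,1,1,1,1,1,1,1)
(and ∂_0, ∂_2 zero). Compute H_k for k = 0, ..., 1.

H_0: b_0 = 9 − 0 − 8 = 1; torsion from ∂_1 factors > 1: none. So H_0 = Z.
H_1: b_1 = 12 − 8 − 0 = 4; torsion from ∂_2 factors > 1: none. So H_1 = Z^4.

H_0 = Z,  H_1 = Z^4.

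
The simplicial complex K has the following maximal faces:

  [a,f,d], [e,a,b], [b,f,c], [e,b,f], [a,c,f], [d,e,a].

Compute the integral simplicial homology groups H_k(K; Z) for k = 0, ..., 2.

H_0 ≅ Z,  H_1 ≅ Z,  H_2 = 0.

Order the vertices as a < b < c < d < e < f. Listing each simplex with vertices in this order, K has dimension 2 with simplices:

  0-simplices (6): a, b, c, d, e, f
  1-simplices (12): ab, ac, ad, ae, af, bc, be, bf, cf, de, df, ef
  2-simplices (6): abe, acf, ade, adf, bcf, bef

Hence C_0 ≅ Z^6, C_1 ≅ Z^12, C_2 ≅ Z^6.

∂_1: C_1 → C_0 maps an edge to its endpoints' difference, ∂[p,q] = q − p.
The resulting 6×12 matrix has rank 5, and its Smith normal form has invariant factors (1,1,1,1,1).

Boundary ∂_2: C_2 → C_1 acts by ∂[p,q,r] = [q,r] − [p,r] + [p,q]. For instance
  ∂adf = df − af + ad,
  ∂ade = de − ae + ad.
As a 12×6 matrix over Z this has rank 6, with invariant factors (1,1,1,1,1,1).

Reading off H_k = ker ∂_k / im ∂_{k+1}:

  H_0: rank C_0 − rank ∂_1 = 6 − 5 = 1, and the invariant factors of ∂_1 are all 1, so H_0 = Z.
  H_1: rank ker ∂_1 − rank ∂_2 = (12 − 5) − 6 = 1, and the invariant factors of ∂_2 are all 1, so H_1 = Z.
  H_2: rank ker ∂_2 − rank ∂_3 = (6 − 6) − 0 = 0, and there is no ∂_3, so H_2 = 0.

As a check, the Euler characteristic is 6 − 12 + 6 = 0, which agrees with 1 − 1 + 0 = 0.
(K is a triangulation of the cylinder S^1 x I.)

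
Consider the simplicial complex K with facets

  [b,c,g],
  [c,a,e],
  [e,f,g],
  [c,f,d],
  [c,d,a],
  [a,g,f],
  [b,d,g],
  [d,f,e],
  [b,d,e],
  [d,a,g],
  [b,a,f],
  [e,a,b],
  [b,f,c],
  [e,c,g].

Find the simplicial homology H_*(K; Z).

H_0 = Z,  H_1 = Z^2,  H_2 = Z.

Take the total order a < b < c < d < e < f < g on the vertex set. Then K (dimension 2) consists of the simplices:

  0-simplices (7): a, b, c, d, e, f, g
  1-simplices (21): ab, ac, ad, ae, af, ag, bc, bd, be, bf, bg, cd, ce, cf, cg, de, df, dg, ef, eg, fg
  2-simplices (14): abe, abf, acd, ace, adg, afg, bcf, bcg, bde, bdg, cdf, ceg, def, efg

so the chain groups are C_0 ≅ Z^7, C_1 ≅ Z^21, C_2 ≅ Z^14.

The boundary map ∂_1: C_1 → C_0 is given by ∂[p,q] = [q] − [p]. For instance
  ∂ad = d − a.
The 7×21 boundary matrix has rank 6 and Smith normal form diag(1,1,1,1,1,1).

∂_2: C_2 → C_1 sends each 2-simplex [p,q,r] to [q,r] − [p,r] + [p,q]. For instance
  ∂abf = bf − af + ab,
  ∂adg = dg − ag + ad.
The 21×14 boundary matrix has rank 13 and Smith normal form diag(1,1,1,1,1,1,1,1,1,1,1,1,1).

Computing H_k = (kernel of ∂_k) / (image of ∂_{k+1}):

  H_0: rank C_0 − rank ∂_1 = 7 − 6 = 1, and the invariant factors of ∂_1 are all 1, so H_0 ≅ Z.
  H_1: rank ker ∂_1 − rank ∂_2 = (21 − 6) − 13 = 2, and the invariant factors of ∂_2 are all 1, so H_1 ≅ Z^2.
  H_2: rank ker ∂_2 − rank ∂_3 = (14 − 13) − 0 = 1, and there is no ∂_3, so H_2 ≅ Z.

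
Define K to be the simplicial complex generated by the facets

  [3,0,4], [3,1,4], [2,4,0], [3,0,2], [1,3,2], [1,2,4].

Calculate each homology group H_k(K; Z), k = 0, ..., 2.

H_0 ≅ Z,  H_1 = 0,  H_2 ≅ Z.

We work with the vertex ordering 0 < 1 < 2 < 3 < 4. The simplices of K, each written with vertices in increasing order, are:

  0-simplices (5): [0], [1], [2], [3], [4]
  1-simplices (9): [0,2], [0,3], [0,4], [1,2], [1,3], [1,4], [2,3], [2,4], [3,4]
  2-simplices (6): [0,2,3], [0,2,4], [0,3,4], [1,2,3], [1,2,4], [1,3,4]

Hence C_0 ≅ Z^5, C_1 ≅ Z^9, C_2 ≅ Z^6.

∂_1: C_1 → C_0 maps an edge to its endpoints' difference, ∂[p,q] = q − p. For instance
  ∂[0,4] = [4] − [0].
The 5×9 boundary matrix has rank 4 and Smith normal form diag(1,1,1,1).

The boundary map ∂_2: C_2 → C_1 maps a triangle to the signed sum of its edges. For instance
  ∂[1,2,4] = [2,4] − [1,4] + [1,2],
  ∂[1,3,4] = [3,4] − [1,4] + [1,3].
As a 9×6 matrix over Z this has rank 5, with invariant factors (1,1,1,1,1).

Now H_k = ker ∂_k / im ∂_{k+1}, so:

  H_0: rank C_0 − rank ∂_1 = 5 − 4 = 1, and the invariant factors of ∂_1 are all 1, so H_0 = Z.
  H_1: rank ker ∂_1 − rank ∂_2 = (9 − 4) − 5 = 0, and the invariant factors of ∂_2 are all 1, so H_1 = 0.
  H_2: rank ker ∂_2 − rank ∂_3 = (6 − 5) − 0 = 1, and there is no ∂_3, so H_2 = Z.

As a check, the Euler characteristic is 5 − 9 + 6 = 2, which agrees with 1 − 0 + 1 = 2.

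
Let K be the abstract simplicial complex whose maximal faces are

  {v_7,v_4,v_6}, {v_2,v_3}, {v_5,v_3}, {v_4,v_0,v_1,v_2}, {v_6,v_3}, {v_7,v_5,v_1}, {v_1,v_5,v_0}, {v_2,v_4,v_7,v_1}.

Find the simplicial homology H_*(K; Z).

Fix the vertex order v_0 < v_1 < v_2 < v_3 < v_4 < v_5 < v_6 < v_7 and write every simplex with vertices in increasing order. Then dim K = 3 and the simplices of K are:

  0-simplices (8): [v_0], [v_1], [v_2], [v_3], [v_4], [v_5], [v_6], [v_7]
  1-simplices (17): (17 of them)
  2-simplices (10): [v_0,v_1,v_2], [v_0,v_1,v_4], [v_0,v_1,v_5], [v_0,v_2,v_4], [v_1,v_2,v_4], [v_1,v_2,v_7], [v_1,v_4,v_7], [v_1,v_5,v_7], [v_2,v_4,v_7], [v_4,v_6,v_7]
  3-simplices (2): [v_0,v_1,v_2,v_4], [v_1,v_2,v_4,v_7]

so the chain groups are C_0 ≅ Z^8, C_1 ≅ Z^17, C_2 ≅ Z^10, C_3 ≅ Z^2.

∂_1: C_1 → C_0 maps an edge to its endpoints' difference, ∂[p,q] = q − p. For instance
  ∂[v_1,v_5] = [v_5] − [v_1].
As a 8×17 matrix over Z this has rank 7, with invariant factors (1,1,1,1,1,1,1).

∂_2: C_2 → C_1 acts by ∂[p,q,r] = [q,r] − [p,r] + [p,q]. For instance
  ∂[v_0,v_1,v_2] = [v_1,v_2] − [v_0,v_2] + [v_0,v_1],
  ∂[v_2,v_4,v_7] = [v_4,v_7] − [v_2,v_7] + [v_2,v_4].
The 17×10 boundary matrix has rank 8 and Smith normal form diag(1,1,1,1,1,1,1,1).

Boundary ∂_3: C_3 → C_2 sends each 3-simplex σ to the alternating sum Σ_i (−1)^i (σ with its i-th vertex removed). For instance
  ∂[v_1,v_2,v_4,v_7] = [v_2,v_4,v_7] − [v_1,v_4,v_7] + [v_1,v_2,v_7] − [v_1,v_2,v_4],
  ∂[v_0,v_1,v_2,v_4] = [v_1,v_2,v_4] − [v_0,v_2,v_4] + [v_0,v_1,v_4] − [v_0,v_1,v_2].
The resulting 10×2 matrix has rank 2, and its Smith normal form has invariant factors (1,1).

Reading off H_k = ker ∂_k / im ∂_{k+1}:

  H_0: rank C_0 − rank ∂_1 = 8 − 7 = 1, and the invariant factors of ∂_1 are all 1, so H_0 = Z.
  H_1: rank ker ∂_1 − rank ∂_2 = (17 − 7) − 8 = 2, and the invariant factors of ∂_2 are all 1, so H_1 = Z^2.
  H_2: rank ker ∂_2 − rank ∂_3 = (10 − 8) − 2 = 0, and the invariant factors of ∂_3 are all 1, so H_2 = 0.
  H_3: rank ker ∂_3 − rank ∂_4 = (2 − 2) − 0 = 0, and there is no ∂_4, so H_3 = 0.

As a check, the Euler characteristic is 8 − 17 + 10 − 2 = -1, which agrees with 1 − 2 + 0 − 0 = -1.

H_0 ≅ Z,  H_1 ≅ Z^2,  H_2 = 0,  H_3 = 0.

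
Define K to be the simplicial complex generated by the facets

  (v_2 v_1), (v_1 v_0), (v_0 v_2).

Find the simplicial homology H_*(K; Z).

We work with the vertex ordering v_0 < v_1 < v_2. The simplices of K, each written with vertices in increasing order, are:

  0-simplices (3): [v_0], [v_1], [v_2]
  1-simplices (3): [v_0,v_1], [v_0,v_2], [v_1,v_2]

so the chain groups are C_0 ≅ Z^3, C_1 ≅ Z^3.

Boundary ∂_1: C_1 → C_0 maps an edge to its endpoints' difference, ∂[p,q] = q − p.
The resulting 3×3 matrix has rank 2, and its Smith normal form has invariant factors (1,1).

From H_k ≅ ker(∂_k) / im(∂_{k+1}) we obtain:

  H_0: rank C_0 − rank ∂_1 = 3 − 2 = 1, and the invariant factors of ∂_1 are all 1, so H_0 ≅ Z.
  H_1: rank ker ∂_1 − rank ∂_2 = (3 − 2) − 0 = 1, and there is no ∂_2, so H_1 ≅ Z.

As a check, the Euler characteristic is 3 − 3 = 0, which agrees with 1 − 1 = 0.

H_0 ≅ Z,  H_1 ≅ Z.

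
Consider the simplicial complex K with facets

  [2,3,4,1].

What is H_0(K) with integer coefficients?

Fix the vertex order 1 < 2 < 3 < 4 and write every simplex with vertices in increasing order. Then dim K = 3 and the simplices of K are:

  0-simplices (4): [1], [2], [3], [4]
  1-simplices (6): [1,2], [1,3], [1,4], [2,3], [2,4], [3,4]
  2-simplices (4): [1,2,3], [1,2,4], [1,3,4], [2,3,4]
  3-simplices (1): [1,2,3,4]

Hence C_0 ≅ Z^4, C_1 ≅ Z^6, C_2 ≅ Z^4, C_3 ≅ Z^1.

Boundary ∂_1: C_1 → C_0 is given by ∂[p,q] = [q] − [p].
The 4×6 boundary matrix has rank 3 and Smith normal form diag(1,1,1).

Boundary ∂_2: C_2 → C_1 maps a triangle to the signed sum of its edges. For instance
  ∂[1,3,4] = [3,4] − [1,4] + [1,3],
  ∂[1,2,4] = [2,4] − [1,4] + [1,2].
As a 6×4 matrix over Z this has rank 3, with invariant factors (1,1,1).

∂_3: C_3 → C_2 sends each 3-simplex σ to the alternating sum Σ_i (−1)^i (σ with its i-th vertex removed). For instance
  ∂[1,2,3,4] = [2,3,4] − [1,3,4] + [1,2,4] − [1,2,3].
The 4×1 boundary matrix has rank 1 and Smith normal form diag(1).

From H_k ≅ ker(∂_k) / im(∂_{k+1}) we obtain:

  H_0: rank C_0 − rank ∂_1 = 4 − 3 = 1, and the invariant factors of ∂_1 are all 1, so H_0 = Z.

(K is a triangulation of the 3-simplex.)

H_0 ≅ Z.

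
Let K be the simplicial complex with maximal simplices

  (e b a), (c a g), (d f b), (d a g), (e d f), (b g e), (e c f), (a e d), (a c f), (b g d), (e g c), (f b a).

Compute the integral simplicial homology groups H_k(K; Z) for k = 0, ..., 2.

H_0 ≅ Z,  H_1 ≅ Z/2,  H_2 = 0.

Order the vertices as a < b < c < d < e < f < g. Listing each simplex with vertices in this order, K has dimension 2 with simplices:

  0-simplices (7): a, b, c, d, e, f, g
  1-simplices (18): ab, ac, ad, ae, af, ag, bd, be, bf, bg, ce, cf, cg, de, df, dg, ef, eg
  2-simplices (12): abe, abf, acf, acg, ade, adg, bdf, bdg, beg, cef, ceg, def

giving chain groups C_0 ≅ Z^7, C_1 ≅ Z^18, C_2 ≅ Z^12.

Boundary ∂_1: C_1 → C_0 sends each edge [p,q] (with p < q) to q − p. For instance
  ∂bd = d − b.
The 7×18 boundary matrix has rank 6 and Smith normal form diag(1,1,1,1,1,1).

Boundary ∂_2: C_2 → C_1 acts by ∂[p,q,r] = [q,r] − [p,r] + [p,q]. For instance
  ∂abf = bf − af + ab,
  ∂acf = cf − af + ac.
As a 18×12 matrix over Z this has rank 12, with invariant factors (1,1,1,1,1,1,1,1,1,1,1,2).

Computing H_k = (kernel of ∂_k) / (image of ∂_{k+1}):

  H_0: rank C_0 − rank ∂_1 = 7 − 6 = 1, and the invariant factors of ∂_1 are all 1, so H_0 ≅ Z.
  H_1: rank ker ∂_1 − rank ∂_2 = (18 − 6) − 12 = 0, and ∂_2 has invariant factor 2 > 1, so H_1 ≅ Z/2.
  H_2: rank ker ∂_2 − rank ∂_3 = (12 − 12) − 0 = 0, and there is no ∂_3, so H_2 ≅ 0.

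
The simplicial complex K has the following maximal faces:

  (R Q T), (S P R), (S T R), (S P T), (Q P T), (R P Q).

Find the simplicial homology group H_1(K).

Take the total order P < Q < R < S < T on the vertex set. Then K (dimension 2) consists of the simplices:

  0-simplices (5): P, Q, R, S, T
  1-simplices (9): PQ, PR, PS, PT, QR, QT, RS, RT, ST
  2-simplices (6): PQR, PQT, PRS, PST, QRT, RST

Hence C_0 ≅ Z^5, C_1 ≅ Z^9, C_2 ≅ Z^6.

Boundary ∂_1: C_1 → C_0 is given by ∂[p,q] = [q] − [p].
As a 5×9 matrix over Z this has rank 4, with invariant factors (1,1,1,1).

Boundary ∂_2: C_2 → C_1 maps a triangle to the signed sum of its edges. For instance
  ∂PQR = QR − PR + PQ,
  ∂PST = ST − PT + PS.
The 9×6 boundary matrix has rank 5 and Smith normal form diag(1,1,1,1,1).

Computing H_k = (kernel of ∂_k) / (image of ∂_{k+1}):

  H_1: rank ker ∂_1 − rank ∂_2 = (9 − 4) − 5 = 0, and the invariant factors of ∂_2 are all 1, so H_1 ≅ 0.

H_1 ≅ 0.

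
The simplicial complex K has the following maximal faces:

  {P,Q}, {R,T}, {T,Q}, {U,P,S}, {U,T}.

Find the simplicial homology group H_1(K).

Take the total order P < Q < R < S < T < U on the vertex set. Then K (dimension 2) consists of the simplices:

  0-simplices (6): P, Q, R, S, T, U
  1-simplices (7): PQ, PS, PU, QT, RT, SU, TU
  2-simplices (1): PSU

Hence C_0 ≅ Z^6, C_1 ≅ Z^7, C_2 ≅ Z^1.

Boundary ∂_1: C_1 → C_0 sends each edge [p,q] (with p < q) to q − p. For instance
  ∂RT = T − R.
The resulting 6×7 matrix has rank 5, and its Smith normal form has invariant factors (1,1,1,1,1).

The boundary map ∂_2: C_2 → C_1 sends each 2-simplex [p,q,r] to [q,r] − [p,r] + [p,q]. For instance
  ∂PSU = SU − PU + PS.
The resulting 7×1 matrix has rank 1, and its Smith normal form has invariant factors (1).

Computing H_k = (kernel of ∂_k) / (image of ∂_{k+1}):

  H_1: rank ker ∂_1 − rank ∂_2 = (7 − 5) − 1 = 1, and the invariant factors of ∂_2 are all 1, so H_1 = Z.

H_1 ≅ Z.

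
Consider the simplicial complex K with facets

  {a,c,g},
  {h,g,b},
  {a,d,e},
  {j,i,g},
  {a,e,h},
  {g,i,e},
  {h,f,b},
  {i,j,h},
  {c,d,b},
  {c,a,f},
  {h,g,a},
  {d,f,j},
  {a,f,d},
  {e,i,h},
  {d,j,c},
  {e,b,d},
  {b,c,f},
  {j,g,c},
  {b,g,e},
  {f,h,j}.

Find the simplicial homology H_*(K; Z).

H_0 = Z,  H_1 = Z × Z/2,  H_2 = 0.

K has 10 vertices, 30 edges, 20 triangles.
rank ∂_0 = 0, rank ∂_1 = 9 ⇒ b_0 = 10 − 0 − 9 = 1; all invariant factors of ∂_1 are 1 so no torsion. So H_0 = Z.
rank ∂_1 = 9, rank ∂_2 = 20 ⇒ b_1 = 30 − 9 − 20 = 1; ∂_2 has invariant factor(s) [2] giving torsion. So H_1 = Z × Z/2.
rank ∂_2 = 20, rank ∂_3 = 0 ⇒ b_2 = 20 − 20 − 0 = 0. So H_2 = 0.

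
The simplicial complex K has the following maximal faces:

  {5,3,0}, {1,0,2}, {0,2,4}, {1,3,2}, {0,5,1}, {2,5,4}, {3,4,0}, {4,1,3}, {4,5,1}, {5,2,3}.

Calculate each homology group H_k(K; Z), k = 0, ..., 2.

H_0 = Z,  H_1 = Z/2,  H_2 = 0.

Take the total order 0 < 1 < 2 < 3 < 4 < 5 on the vertex set. Then K (dimension 2) consists of the simplices:

  0-simplices (6): [0], [1], [2], [3], [4], [5]
  1-simplices (15): [0,1], [0,2], [0,3], [0,4], [0,5], [1,2], [1,3], [1,4], [1,5], [2,3], [2,4], [2,5], [3,4], [3,5], [4,5]
  2-simplices (10): [0,1,2], [0,1,5], [0,2,4], [0,3,4], [0,3,5], [1,2,3], [1,3,4], [1,4,5], [2,3,5], [2,4,5]

Hence C_0 ≅ Z^6, C_1 ≅ Z^15, C_2 ≅ Z^10.

∂_1: C_1 → C_0 sends each edge [p,q] (with p < q) to q − p.
As a 6×15 matrix over Z this has rank 5, with invariant factors (1,1,1,1,1).

∂_2: C_2 → C_1 acts by ∂[p,q,r] = [q,r] − [p,r] + [p,q]. For instance
  ∂[2,4,5] = [4,5] − [2,5] + [2,4],
  ∂[0,2,4] = [2,4] − [0,4] + [0,2].
The resulting 15×10 matrix has rank 10, and its Smith normal form has invariant factors (1,1,1,1,1,1,1,1,1,2).

Reading off H_k = ker ∂_k / im ∂_{k+1}:

  H_0: rank C_0 − rank ∂_1 = 6 − 5 = 1, and the invariant factors of ∂_1 are all 1, so H_0 = Z.
  H_1: rank ker ∂_1 − rank ∂_2 = (15 − 5) − 10 = 0, and ∂_2 has invariant factor 2 > 1, so H_1 = Z/2.
  H_2: rank ker ∂_2 − rank ∂_3 = (10 − 10) − 0 = 0, and there is no ∂_3, so H_2 = 0.

As a check, the Euler characteristic is 6 − 15 + 10 = 1, which agrees with 1 − 0 + 0 = 1.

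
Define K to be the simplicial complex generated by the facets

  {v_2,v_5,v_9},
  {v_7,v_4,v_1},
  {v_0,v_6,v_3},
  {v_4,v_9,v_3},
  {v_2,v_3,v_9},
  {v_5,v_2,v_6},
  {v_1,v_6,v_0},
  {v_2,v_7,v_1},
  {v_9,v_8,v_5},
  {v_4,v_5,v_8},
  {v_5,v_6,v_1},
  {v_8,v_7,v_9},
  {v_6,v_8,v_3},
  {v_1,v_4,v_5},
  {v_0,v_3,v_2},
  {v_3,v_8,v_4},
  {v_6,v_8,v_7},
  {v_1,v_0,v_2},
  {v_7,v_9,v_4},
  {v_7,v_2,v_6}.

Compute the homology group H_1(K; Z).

H_1 ≅ Z ⊕ Z/2Z.

We work with the vertex ordering v_0 < v_1 < v_2 < v_3 < v_4 < v_5 < v_6 < v_7 < v_8 < v_9. The simplices of K, each written with vertices in increasing order, are:

  0-simplices (10): [v_0], [v_1], [v_2], [v_3], [v_4], [v_5], [v_6], [v_7], [v_8], [v_9]
  1-simplices (30): (30 of them)
  2-simplices (20): (20 of them)

so the chain groups are C_0 ≅ Z^10, C_1 ≅ Z^30, C_2 ≅ Z^20.

∂_1: C_1 → C_0 sends each edge [p,q] (with p < q) to q − p. For instance
  ∂[v_0,v_6] = [v_6] − [v_0].
The resulting 10×30 matrix has rank 9, and its Smith normal form has invariant factors (1,1,1,1,1,1,1,1,1).

The boundary map ∂_2: C_2 → C_1 maps a triangle to the signed sum of its edges. For instance
  ∂[v_1,v_2,v_7] = [v_2,v_7] − [v_1,v_7] + [v_1,v_2],
  ∂[v_4,v_5,v_8] = [v_5,v_8] − [v_4,v_8] + [v_4,v_5].
As a 30×20 matrix over Z this has rank 20, with invariant factors (1,1,1,1,1,1,1,1,1,1,1,1,1,1,1,1,1,1,1,2).

Reading off H_k = ker ∂_k / im ∂_{k+1}:

  H_1: rank ker ∂_1 − rank ∂_2 = (30 − 9) − 20 = 1, and ∂_2 has invariant factor 2 > 1, so H_1 ≅ Z ⊕ Z/2Z.

(K is a triangulation of the Klein bottle.)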